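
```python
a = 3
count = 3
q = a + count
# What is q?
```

Trace (tracking q):
a = 3  # -> a = 3
count = 3  # -> count = 3
q = a + count  # -> q = 6

Answer: 6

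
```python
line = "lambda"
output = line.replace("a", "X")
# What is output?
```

Answer: 'lXmbdX'

Derivation:
Trace (tracking output):
line = 'lambda'  # -> line = 'lambda'
output = line.replace('a', 'X')  # -> output = 'lXmbdX'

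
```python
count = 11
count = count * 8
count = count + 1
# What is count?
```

Answer: 89

Derivation:
Trace (tracking count):
count = 11  # -> count = 11
count = count * 8  # -> count = 88
count = count + 1  # -> count = 89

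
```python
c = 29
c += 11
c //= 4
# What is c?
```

Trace (tracking c):
c = 29  # -> c = 29
c += 11  # -> c = 40
c //= 4  # -> c = 10

Answer: 10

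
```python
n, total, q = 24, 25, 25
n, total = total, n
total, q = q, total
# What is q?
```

Trace (tracking q):
n, total, q = (24, 25, 25)  # -> n = 24, total = 25, q = 25
n, total = (total, n)  # -> n = 25, total = 24
total, q = (q, total)  # -> total = 25, q = 24

Answer: 24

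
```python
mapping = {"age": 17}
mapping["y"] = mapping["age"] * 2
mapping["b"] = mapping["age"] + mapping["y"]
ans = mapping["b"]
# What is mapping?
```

Trace (tracking mapping):
mapping = {'age': 17}  # -> mapping = {'age': 17}
mapping['y'] = mapping['age'] * 2  # -> mapping = {'age': 17, 'y': 34}
mapping['b'] = mapping['age'] + mapping['y']  # -> mapping = {'age': 17, 'y': 34, 'b': 51}
ans = mapping['b']  # -> ans = 51

Answer: {'age': 17, 'y': 34, 'b': 51}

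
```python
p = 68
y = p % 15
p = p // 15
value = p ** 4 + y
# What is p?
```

Trace (tracking p):
p = 68  # -> p = 68
y = p % 15  # -> y = 8
p = p // 15  # -> p = 4
value = p ** 4 + y  # -> value = 264

Answer: 4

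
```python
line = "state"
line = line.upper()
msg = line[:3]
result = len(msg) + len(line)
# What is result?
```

Answer: 8

Derivation:
Trace (tracking result):
line = 'state'  # -> line = 'state'
line = line.upper()  # -> line = 'STATE'
msg = line[:3]  # -> msg = 'STA'
result = len(msg) + len(line)  # -> result = 8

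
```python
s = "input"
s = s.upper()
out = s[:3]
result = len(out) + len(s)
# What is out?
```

Trace (tracking out):
s = 'input'  # -> s = 'input'
s = s.upper()  # -> s = 'INPUT'
out = s[:3]  # -> out = 'INP'
result = len(out) + len(s)  # -> result = 8

Answer: 'INP'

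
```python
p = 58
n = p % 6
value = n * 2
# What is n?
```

Trace (tracking n):
p = 58  # -> p = 58
n = p % 6  # -> n = 4
value = n * 2  # -> value = 8

Answer: 4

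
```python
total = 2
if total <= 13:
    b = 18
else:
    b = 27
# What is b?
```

Trace (tracking b):
total = 2  # -> total = 2
if total <= 13:  # condition is True
    b = 18  # -> b = 18

Answer: 18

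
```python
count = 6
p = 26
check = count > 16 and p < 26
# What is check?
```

Trace (tracking check):
count = 6  # -> count = 6
p = 26  # -> p = 26
check = count > 16 and p < 26  # -> check = False

Answer: False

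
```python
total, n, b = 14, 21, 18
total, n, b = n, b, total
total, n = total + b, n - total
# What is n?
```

Trace (tracking n):
total, n, b = (14, 21, 18)  # -> total = 14, n = 21, b = 18
total, n, b = (n, b, total)  # -> total = 21, n = 18, b = 14
total, n = (total + b, n - total)  # -> total = 35, n = -3

Answer: -3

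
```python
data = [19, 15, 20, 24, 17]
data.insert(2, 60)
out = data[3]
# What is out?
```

Answer: 20

Derivation:
Trace (tracking out):
data = [19, 15, 20, 24, 17]  # -> data = [19, 15, 20, 24, 17]
data.insert(2, 60)  # -> data = [19, 15, 60, 20, 24, 17]
out = data[3]  # -> out = 20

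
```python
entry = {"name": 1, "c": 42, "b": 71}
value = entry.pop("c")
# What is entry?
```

Trace (tracking entry):
entry = {'name': 1, 'c': 42, 'b': 71}  # -> entry = {'name': 1, 'c': 42, 'b': 71}
value = entry.pop('c')  # -> value = 42

Answer: {'name': 1, 'b': 71}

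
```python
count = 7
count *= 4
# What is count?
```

Trace (tracking count):
count = 7  # -> count = 7
count *= 4  # -> count = 28

Answer: 28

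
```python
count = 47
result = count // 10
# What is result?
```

Answer: 4

Derivation:
Trace (tracking result):
count = 47  # -> count = 47
result = count // 10  # -> result = 4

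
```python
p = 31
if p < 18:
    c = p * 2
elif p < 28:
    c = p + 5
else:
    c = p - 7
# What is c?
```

Answer: 24

Derivation:
Trace (tracking c):
p = 31  # -> p = 31
if p < 18:  # condition is False
elif p < 28:  # condition is False
else:
    c = p - 7  # -> c = 24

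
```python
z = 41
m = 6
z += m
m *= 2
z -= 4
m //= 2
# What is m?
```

Trace (tracking m):
z = 41  # -> z = 41
m = 6  # -> m = 6
z += m  # -> z = 47
m *= 2  # -> m = 12
z -= 4  # -> z = 43
m //= 2  # -> m = 6

Answer: 6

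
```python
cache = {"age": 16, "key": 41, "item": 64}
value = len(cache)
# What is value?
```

Answer: 3

Derivation:
Trace (tracking value):
cache = {'age': 16, 'key': 41, 'item': 64}  # -> cache = {'age': 16, 'key': 41, 'item': 64}
value = len(cache)  # -> value = 3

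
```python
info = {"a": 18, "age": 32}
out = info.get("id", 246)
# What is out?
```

Trace (tracking out):
info = {'a': 18, 'age': 32}  # -> info = {'a': 18, 'age': 32}
out = info.get('id', 246)  # -> out = 246

Answer: 246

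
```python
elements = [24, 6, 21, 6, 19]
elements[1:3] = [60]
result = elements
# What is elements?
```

Trace (tracking elements):
elements = [24, 6, 21, 6, 19]  # -> elements = [24, 6, 21, 6, 19]
elements[1:3] = [60]  # -> elements = [24, 60, 6, 19]
result = elements  # -> result = [24, 60, 6, 19]

Answer: [24, 60, 6, 19]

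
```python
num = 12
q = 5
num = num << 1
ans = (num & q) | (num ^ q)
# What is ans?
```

Trace (tracking ans):
num = 12  # -> num = 12
q = 5  # -> q = 5
num = num << 1  # -> num = 24
ans = num & q | num ^ q  # -> ans = 29

Answer: 29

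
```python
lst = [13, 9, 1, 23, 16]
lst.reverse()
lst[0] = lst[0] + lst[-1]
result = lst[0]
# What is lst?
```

Trace (tracking lst):
lst = [13, 9, 1, 23, 16]  # -> lst = [13, 9, 1, 23, 16]
lst.reverse()  # -> lst = [16, 23, 1, 9, 13]
lst[0] = lst[0] + lst[-1]  # -> lst = [29, 23, 1, 9, 13]
result = lst[0]  # -> result = 29

Answer: [29, 23, 1, 9, 13]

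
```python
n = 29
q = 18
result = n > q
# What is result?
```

Trace (tracking result):
n = 29  # -> n = 29
q = 18  # -> q = 18
result = n > q  # -> result = True

Answer: True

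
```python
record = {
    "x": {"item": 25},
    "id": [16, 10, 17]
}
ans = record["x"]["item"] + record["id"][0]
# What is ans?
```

Answer: 41

Derivation:
Trace (tracking ans):
record = {'x': {'item': 25}, 'id': [16, 10, 17]}  # -> record = {'x': {'item': 25}, 'id': [16, 10, 17]}
ans = record['x']['item'] + record['id'][0]  # -> ans = 41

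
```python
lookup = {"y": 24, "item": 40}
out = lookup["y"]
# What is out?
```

Trace (tracking out):
lookup = {'y': 24, 'item': 40}  # -> lookup = {'y': 24, 'item': 40}
out = lookup['y']  # -> out = 24

Answer: 24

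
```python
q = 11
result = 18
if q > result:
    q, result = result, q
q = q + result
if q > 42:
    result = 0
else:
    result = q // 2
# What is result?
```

Trace (tracking result):
q = 11  # -> q = 11
result = 18  # -> result = 18
if q > result:  # condition is False
q = q + result  # -> q = 29
if q > 42:  # condition is False
else:
    result = q // 2  # -> result = 14

Answer: 14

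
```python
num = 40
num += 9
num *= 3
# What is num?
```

Answer: 147

Derivation:
Trace (tracking num):
num = 40  # -> num = 40
num += 9  # -> num = 49
num *= 3  # -> num = 147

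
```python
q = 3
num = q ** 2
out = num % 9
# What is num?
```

Trace (tracking num):
q = 3  # -> q = 3
num = q ** 2  # -> num = 9
out = num % 9  # -> out = 0

Answer: 9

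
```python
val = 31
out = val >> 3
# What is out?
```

Trace (tracking out):
val = 31  # -> val = 31
out = val >> 3  # -> out = 3

Answer: 3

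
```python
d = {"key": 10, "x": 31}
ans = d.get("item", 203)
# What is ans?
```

Trace (tracking ans):
d = {'key': 10, 'x': 31}  # -> d = {'key': 10, 'x': 31}
ans = d.get('item', 203)  # -> ans = 203

Answer: 203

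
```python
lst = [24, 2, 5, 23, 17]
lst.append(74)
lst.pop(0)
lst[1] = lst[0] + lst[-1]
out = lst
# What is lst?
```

Answer: [2, 76, 23, 17, 74]

Derivation:
Trace (tracking lst):
lst = [24, 2, 5, 23, 17]  # -> lst = [24, 2, 5, 23, 17]
lst.append(74)  # -> lst = [24, 2, 5, 23, 17, 74]
lst.pop(0)  # -> lst = [2, 5, 23, 17, 74]
lst[1] = lst[0] + lst[-1]  # -> lst = [2, 76, 23, 17, 74]
out = lst  # -> out = [2, 76, 23, 17, 74]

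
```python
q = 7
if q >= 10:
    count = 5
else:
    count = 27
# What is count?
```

Trace (tracking count):
q = 7  # -> q = 7
if q >= 10:  # condition is False
else:
    count = 27  # -> count = 27

Answer: 27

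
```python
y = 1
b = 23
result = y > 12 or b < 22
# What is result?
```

Trace (tracking result):
y = 1  # -> y = 1
b = 23  # -> b = 23
result = y > 12 or b < 22  # -> result = False

Answer: False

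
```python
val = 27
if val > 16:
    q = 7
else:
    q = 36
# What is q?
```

Answer: 7

Derivation:
Trace (tracking q):
val = 27  # -> val = 27
if val > 16:  # condition is True
    q = 7  # -> q = 7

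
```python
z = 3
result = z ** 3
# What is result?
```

Answer: 27

Derivation:
Trace (tracking result):
z = 3  # -> z = 3
result = z ** 3  # -> result = 27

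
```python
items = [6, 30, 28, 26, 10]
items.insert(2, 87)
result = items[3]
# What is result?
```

Answer: 28

Derivation:
Trace (tracking result):
items = [6, 30, 28, 26, 10]  # -> items = [6, 30, 28, 26, 10]
items.insert(2, 87)  # -> items = [6, 30, 87, 28, 26, 10]
result = items[3]  # -> result = 28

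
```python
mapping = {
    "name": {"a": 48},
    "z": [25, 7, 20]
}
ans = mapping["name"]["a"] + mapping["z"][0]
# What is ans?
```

Trace (tracking ans):
mapping = {'name': {'a': 48}, 'z': [25, 7, 20]}  # -> mapping = {'name': {'a': 48}, 'z': [25, 7, 20]}
ans = mapping['name']['a'] + mapping['z'][0]  # -> ans = 73

Answer: 73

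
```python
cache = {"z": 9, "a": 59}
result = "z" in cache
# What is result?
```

Trace (tracking result):
cache = {'z': 9, 'a': 59}  # -> cache = {'z': 9, 'a': 59}
result = 'z' in cache  # -> result = True

Answer: True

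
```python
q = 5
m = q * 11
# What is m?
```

Trace (tracking m):
q = 5  # -> q = 5
m = q * 11  # -> m = 55

Answer: 55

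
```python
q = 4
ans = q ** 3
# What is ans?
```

Trace (tracking ans):
q = 4  # -> q = 4
ans = q ** 3  # -> ans = 64

Answer: 64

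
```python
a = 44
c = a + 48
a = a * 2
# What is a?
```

Trace (tracking a):
a = 44  # -> a = 44
c = a + 48  # -> c = 92
a = a * 2  # -> a = 88

Answer: 88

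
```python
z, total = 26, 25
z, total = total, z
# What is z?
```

Answer: 25

Derivation:
Trace (tracking z):
z, total = (26, 25)  # -> z = 26, total = 25
z, total = (total, z)  # -> z = 25, total = 26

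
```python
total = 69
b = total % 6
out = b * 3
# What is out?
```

Trace (tracking out):
total = 69  # -> total = 69
b = total % 6  # -> b = 3
out = b * 3  # -> out = 9

Answer: 9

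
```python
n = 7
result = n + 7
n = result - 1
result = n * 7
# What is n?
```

Trace (tracking n):
n = 7  # -> n = 7
result = n + 7  # -> result = 14
n = result - 1  # -> n = 13
result = n * 7  # -> result = 91

Answer: 13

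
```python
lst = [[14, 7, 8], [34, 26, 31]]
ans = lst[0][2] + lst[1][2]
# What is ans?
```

Trace (tracking ans):
lst = [[14, 7, 8], [34, 26, 31]]  # -> lst = [[14, 7, 8], [34, 26, 31]]
ans = lst[0][2] + lst[1][2]  # -> ans = 39

Answer: 39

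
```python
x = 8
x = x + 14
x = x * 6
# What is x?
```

Trace (tracking x):
x = 8  # -> x = 8
x = x + 14  # -> x = 22
x = x * 6  # -> x = 132

Answer: 132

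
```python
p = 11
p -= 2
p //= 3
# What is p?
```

Answer: 3

Derivation:
Trace (tracking p):
p = 11  # -> p = 11
p -= 2  # -> p = 9
p //= 3  # -> p = 3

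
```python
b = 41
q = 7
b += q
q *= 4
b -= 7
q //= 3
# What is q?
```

Trace (tracking q):
b = 41  # -> b = 41
q = 7  # -> q = 7
b += q  # -> b = 48
q *= 4  # -> q = 28
b -= 7  # -> b = 41
q //= 3  # -> q = 9

Answer: 9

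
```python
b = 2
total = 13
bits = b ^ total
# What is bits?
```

Trace (tracking bits):
b = 2  # -> b = 2
total = 13  # -> total = 13
bits = b ^ total  # -> bits = 15

Answer: 15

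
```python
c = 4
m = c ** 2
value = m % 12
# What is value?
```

Answer: 4

Derivation:
Trace (tracking value):
c = 4  # -> c = 4
m = c ** 2  # -> m = 16
value = m % 12  # -> value = 4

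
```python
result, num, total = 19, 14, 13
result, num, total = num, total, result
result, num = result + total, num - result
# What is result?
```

Answer: 33

Derivation:
Trace (tracking result):
result, num, total = (19, 14, 13)  # -> result = 19, num = 14, total = 13
result, num, total = (num, total, result)  # -> result = 14, num = 13, total = 19
result, num = (result + total, num - result)  # -> result = 33, num = -1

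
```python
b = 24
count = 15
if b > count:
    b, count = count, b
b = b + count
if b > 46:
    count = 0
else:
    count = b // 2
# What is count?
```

Trace (tracking count):
b = 24  # -> b = 24
count = 15  # -> count = 15
if b > count:  # condition is True
    b, count = (count, b)  # -> b = 15, count = 24
b = b + count  # -> b = 39
if b > 46:  # condition is False
else:
    count = b // 2  # -> count = 19

Answer: 19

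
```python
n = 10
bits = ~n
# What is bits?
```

Trace (tracking bits):
n = 10  # -> n = 10
bits = ~n  # -> bits = -11

Answer: -11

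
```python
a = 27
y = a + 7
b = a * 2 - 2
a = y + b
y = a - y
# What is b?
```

Answer: 52

Derivation:
Trace (tracking b):
a = 27  # -> a = 27
y = a + 7  # -> y = 34
b = a * 2 - 2  # -> b = 52
a = y + b  # -> a = 86
y = a - y  # -> y = 52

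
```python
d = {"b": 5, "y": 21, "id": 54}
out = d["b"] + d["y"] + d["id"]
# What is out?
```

Trace (tracking out):
d = {'b': 5, 'y': 21, 'id': 54}  # -> d = {'b': 5, 'y': 21, 'id': 54}
out = d['b'] + d['y'] + d['id']  # -> out = 80

Answer: 80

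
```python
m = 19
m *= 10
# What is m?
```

Answer: 190

Derivation:
Trace (tracking m):
m = 19  # -> m = 19
m *= 10  # -> m = 190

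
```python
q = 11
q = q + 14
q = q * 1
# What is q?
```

Answer: 25

Derivation:
Trace (tracking q):
q = 11  # -> q = 11
q = q + 14  # -> q = 25
q = q * 1  # -> q = 25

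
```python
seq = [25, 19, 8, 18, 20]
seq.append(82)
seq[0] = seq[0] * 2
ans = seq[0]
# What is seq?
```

Answer: [50, 19, 8, 18, 20, 82]

Derivation:
Trace (tracking seq):
seq = [25, 19, 8, 18, 20]  # -> seq = [25, 19, 8, 18, 20]
seq.append(82)  # -> seq = [25, 19, 8, 18, 20, 82]
seq[0] = seq[0] * 2  # -> seq = [50, 19, 8, 18, 20, 82]
ans = seq[0]  # -> ans = 50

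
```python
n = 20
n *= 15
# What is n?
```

Answer: 300

Derivation:
Trace (tracking n):
n = 20  # -> n = 20
n *= 15  # -> n = 300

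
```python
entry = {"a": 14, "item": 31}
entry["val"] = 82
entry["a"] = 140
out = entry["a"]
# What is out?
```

Trace (tracking out):
entry = {'a': 14, 'item': 31}  # -> entry = {'a': 14, 'item': 31}
entry['val'] = 82  # -> entry = {'a': 14, 'item': 31, 'val': 82}
entry['a'] = 140  # -> entry = {'a': 140, 'item': 31, 'val': 82}
out = entry['a']  # -> out = 140

Answer: 140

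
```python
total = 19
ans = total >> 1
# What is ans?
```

Answer: 9

Derivation:
Trace (tracking ans):
total = 19  # -> total = 19
ans = total >> 1  # -> ans = 9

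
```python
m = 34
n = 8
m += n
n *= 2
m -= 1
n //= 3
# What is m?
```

Answer: 41

Derivation:
Trace (tracking m):
m = 34  # -> m = 34
n = 8  # -> n = 8
m += n  # -> m = 42
n *= 2  # -> n = 16
m -= 1  # -> m = 41
n //= 3  # -> n = 5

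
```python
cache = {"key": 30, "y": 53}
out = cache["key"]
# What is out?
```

Trace (tracking out):
cache = {'key': 30, 'y': 53}  # -> cache = {'key': 30, 'y': 53}
out = cache['key']  # -> out = 30

Answer: 30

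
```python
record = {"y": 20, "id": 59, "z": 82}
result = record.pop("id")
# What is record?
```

Trace (tracking record):
record = {'y': 20, 'id': 59, 'z': 82}  # -> record = {'y': 20, 'id': 59, 'z': 82}
result = record.pop('id')  # -> result = 59

Answer: {'y': 20, 'z': 82}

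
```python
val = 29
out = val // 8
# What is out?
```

Answer: 3

Derivation:
Trace (tracking out):
val = 29  # -> val = 29
out = val // 8  # -> out = 3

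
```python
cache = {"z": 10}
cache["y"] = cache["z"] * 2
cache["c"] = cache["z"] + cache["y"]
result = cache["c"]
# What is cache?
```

Answer: {'z': 10, 'y': 20, 'c': 30}

Derivation:
Trace (tracking cache):
cache = {'z': 10}  # -> cache = {'z': 10}
cache['y'] = cache['z'] * 2  # -> cache = {'z': 10, 'y': 20}
cache['c'] = cache['z'] + cache['y']  # -> cache = {'z': 10, 'y': 20, 'c': 30}
result = cache['c']  # -> result = 30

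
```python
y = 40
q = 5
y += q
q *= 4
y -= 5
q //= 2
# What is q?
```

Trace (tracking q):
y = 40  # -> y = 40
q = 5  # -> q = 5
y += q  # -> y = 45
q *= 4  # -> q = 20
y -= 5  # -> y = 40
q //= 2  # -> q = 10

Answer: 10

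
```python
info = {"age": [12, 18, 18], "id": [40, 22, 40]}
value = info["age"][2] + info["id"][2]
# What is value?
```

Trace (tracking value):
info = {'age': [12, 18, 18], 'id': [40, 22, 40]}  # -> info = {'age': [12, 18, 18], 'id': [40, 22, 40]}
value = info['age'][2] + info['id'][2]  # -> value = 58

Answer: 58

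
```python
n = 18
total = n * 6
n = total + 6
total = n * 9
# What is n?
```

Trace (tracking n):
n = 18  # -> n = 18
total = n * 6  # -> total = 108
n = total + 6  # -> n = 114
total = n * 9  # -> total = 1026

Answer: 114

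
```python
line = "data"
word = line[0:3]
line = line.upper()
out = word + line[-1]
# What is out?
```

Answer: 'datA'

Derivation:
Trace (tracking out):
line = 'data'  # -> line = 'data'
word = line[0:3]  # -> word = 'dat'
line = line.upper()  # -> line = 'DATA'
out = word + line[-1]  # -> out = 'datA'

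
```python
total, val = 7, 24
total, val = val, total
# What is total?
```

Answer: 24

Derivation:
Trace (tracking total):
total, val = (7, 24)  # -> total = 7, val = 24
total, val = (val, total)  # -> total = 24, val = 7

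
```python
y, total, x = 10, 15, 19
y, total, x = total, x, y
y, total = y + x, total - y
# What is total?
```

Answer: 4

Derivation:
Trace (tracking total):
y, total, x = (10, 15, 19)  # -> y = 10, total = 15, x = 19
y, total, x = (total, x, y)  # -> y = 15, total = 19, x = 10
y, total = (y + x, total - y)  # -> y = 25, total = 4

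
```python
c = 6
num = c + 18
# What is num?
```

Answer: 24

Derivation:
Trace (tracking num):
c = 6  # -> c = 6
num = c + 18  # -> num = 24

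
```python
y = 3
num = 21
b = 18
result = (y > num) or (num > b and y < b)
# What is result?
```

Trace (tracking result):
y = 3  # -> y = 3
num = 21  # -> num = 21
b = 18  # -> b = 18
result = y > num or (num > b and y < b)  # -> result = True

Answer: True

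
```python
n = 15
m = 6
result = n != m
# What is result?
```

Answer: True

Derivation:
Trace (tracking result):
n = 15  # -> n = 15
m = 6  # -> m = 6
result = n != m  # -> result = True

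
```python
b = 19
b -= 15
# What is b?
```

Answer: 4

Derivation:
Trace (tracking b):
b = 19  # -> b = 19
b -= 15  # -> b = 4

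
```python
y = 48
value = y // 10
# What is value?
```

Trace (tracking value):
y = 48  # -> y = 48
value = y // 10  # -> value = 4

Answer: 4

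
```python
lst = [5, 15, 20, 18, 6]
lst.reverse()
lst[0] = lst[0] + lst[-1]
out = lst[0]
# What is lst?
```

Answer: [11, 18, 20, 15, 5]

Derivation:
Trace (tracking lst):
lst = [5, 15, 20, 18, 6]  # -> lst = [5, 15, 20, 18, 6]
lst.reverse()  # -> lst = [6, 18, 20, 15, 5]
lst[0] = lst[0] + lst[-1]  # -> lst = [11, 18, 20, 15, 5]
out = lst[0]  # -> out = 11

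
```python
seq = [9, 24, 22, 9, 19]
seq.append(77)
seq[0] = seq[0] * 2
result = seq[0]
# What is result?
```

Answer: 18

Derivation:
Trace (tracking result):
seq = [9, 24, 22, 9, 19]  # -> seq = [9, 24, 22, 9, 19]
seq.append(77)  # -> seq = [9, 24, 22, 9, 19, 77]
seq[0] = seq[0] * 2  # -> seq = [18, 24, 22, 9, 19, 77]
result = seq[0]  # -> result = 18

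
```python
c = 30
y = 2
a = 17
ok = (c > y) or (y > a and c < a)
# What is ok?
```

Answer: True

Derivation:
Trace (tracking ok):
c = 30  # -> c = 30
y = 2  # -> y = 2
a = 17  # -> a = 17
ok = c > y or (y > a and c < a)  # -> ok = True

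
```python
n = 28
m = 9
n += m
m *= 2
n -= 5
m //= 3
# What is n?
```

Answer: 32

Derivation:
Trace (tracking n):
n = 28  # -> n = 28
m = 9  # -> m = 9
n += m  # -> n = 37
m *= 2  # -> m = 18
n -= 5  # -> n = 32
m //= 3  # -> m = 6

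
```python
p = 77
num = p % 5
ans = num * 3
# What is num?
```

Answer: 2

Derivation:
Trace (tracking num):
p = 77  # -> p = 77
num = p % 5  # -> num = 2
ans = num * 3  # -> ans = 6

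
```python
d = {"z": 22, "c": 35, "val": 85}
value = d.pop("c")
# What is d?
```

Answer: {'z': 22, 'val': 85}

Derivation:
Trace (tracking d):
d = {'z': 22, 'c': 35, 'val': 85}  # -> d = {'z': 22, 'c': 35, 'val': 85}
value = d.pop('c')  # -> value = 35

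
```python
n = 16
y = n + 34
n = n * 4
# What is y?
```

Trace (tracking y):
n = 16  # -> n = 16
y = n + 34  # -> y = 50
n = n * 4  # -> n = 64

Answer: 50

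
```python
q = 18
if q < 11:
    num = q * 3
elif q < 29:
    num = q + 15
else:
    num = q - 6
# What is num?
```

Trace (tracking num):
q = 18  # -> q = 18
if q < 11:  # condition is False
elif q < 29:  # condition is True
    num = q + 15  # -> num = 33

Answer: 33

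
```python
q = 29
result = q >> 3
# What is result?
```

Answer: 3

Derivation:
Trace (tracking result):
q = 29  # -> q = 29
result = q >> 3  # -> result = 3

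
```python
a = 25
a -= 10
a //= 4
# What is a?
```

Trace (tracking a):
a = 25  # -> a = 25
a -= 10  # -> a = 15
a //= 4  # -> a = 3

Answer: 3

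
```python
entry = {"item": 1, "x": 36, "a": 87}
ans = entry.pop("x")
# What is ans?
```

Answer: 36

Derivation:
Trace (tracking ans):
entry = {'item': 1, 'x': 36, 'a': 87}  # -> entry = {'item': 1, 'x': 36, 'a': 87}
ans = entry.pop('x')  # -> ans = 36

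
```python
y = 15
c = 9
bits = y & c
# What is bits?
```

Trace (tracking bits):
y = 15  # -> y = 15
c = 9  # -> c = 9
bits = y & c  # -> bits = 9

Answer: 9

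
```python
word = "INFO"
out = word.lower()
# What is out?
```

Answer: 'info'

Derivation:
Trace (tracking out):
word = 'INFO'  # -> word = 'INFO'
out = word.lower()  # -> out = 'info'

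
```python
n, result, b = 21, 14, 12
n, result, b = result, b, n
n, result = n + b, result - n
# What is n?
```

Trace (tracking n):
n, result, b = (21, 14, 12)  # -> n = 21, result = 14, b = 12
n, result, b = (result, b, n)  # -> n = 14, result = 12, b = 21
n, result = (n + b, result - n)  # -> n = 35, result = -2

Answer: 35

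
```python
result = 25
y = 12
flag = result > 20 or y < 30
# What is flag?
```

Answer: True

Derivation:
Trace (tracking flag):
result = 25  # -> result = 25
y = 12  # -> y = 12
flag = result > 20 or y < 30  # -> flag = True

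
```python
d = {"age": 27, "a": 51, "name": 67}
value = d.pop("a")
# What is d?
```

Trace (tracking d):
d = {'age': 27, 'a': 51, 'name': 67}  # -> d = {'age': 27, 'a': 51, 'name': 67}
value = d.pop('a')  # -> value = 51

Answer: {'age': 27, 'name': 67}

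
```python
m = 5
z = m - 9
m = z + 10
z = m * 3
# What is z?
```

Answer: 18

Derivation:
Trace (tracking z):
m = 5  # -> m = 5
z = m - 9  # -> z = -4
m = z + 10  # -> m = 6
z = m * 3  # -> z = 18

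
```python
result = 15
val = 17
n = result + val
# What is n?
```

Answer: 32

Derivation:
Trace (tracking n):
result = 15  # -> result = 15
val = 17  # -> val = 17
n = result + val  # -> n = 32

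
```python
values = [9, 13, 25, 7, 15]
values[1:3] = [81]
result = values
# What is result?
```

Trace (tracking result):
values = [9, 13, 25, 7, 15]  # -> values = [9, 13, 25, 7, 15]
values[1:3] = [81]  # -> values = [9, 81, 7, 15]
result = values  # -> result = [9, 81, 7, 15]

Answer: [9, 81, 7, 15]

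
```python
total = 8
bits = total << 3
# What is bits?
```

Trace (tracking bits):
total = 8  # -> total = 8
bits = total << 3  # -> bits = 64

Answer: 64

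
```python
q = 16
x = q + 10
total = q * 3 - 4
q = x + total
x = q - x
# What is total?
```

Answer: 44

Derivation:
Trace (tracking total):
q = 16  # -> q = 16
x = q + 10  # -> x = 26
total = q * 3 - 4  # -> total = 44
q = x + total  # -> q = 70
x = q - x  # -> x = 44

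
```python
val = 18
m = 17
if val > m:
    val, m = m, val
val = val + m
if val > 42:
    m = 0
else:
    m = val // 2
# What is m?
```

Answer: 17

Derivation:
Trace (tracking m):
val = 18  # -> val = 18
m = 17  # -> m = 17
if val > m:  # condition is True
    val, m = (m, val)  # -> val = 17, m = 18
val = val + m  # -> val = 35
if val > 42:  # condition is False
else:
    m = val // 2  # -> m = 17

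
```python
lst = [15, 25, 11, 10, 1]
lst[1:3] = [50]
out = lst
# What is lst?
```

Answer: [15, 50, 10, 1]

Derivation:
Trace (tracking lst):
lst = [15, 25, 11, 10, 1]  # -> lst = [15, 25, 11, 10, 1]
lst[1:3] = [50]  # -> lst = [15, 50, 10, 1]
out = lst  # -> out = [15, 50, 10, 1]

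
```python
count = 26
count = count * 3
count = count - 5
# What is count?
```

Trace (tracking count):
count = 26  # -> count = 26
count = count * 3  # -> count = 78
count = count - 5  # -> count = 73

Answer: 73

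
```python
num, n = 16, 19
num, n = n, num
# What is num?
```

Trace (tracking num):
num, n = (16, 19)  # -> num = 16, n = 19
num, n = (n, num)  # -> num = 19, n = 16

Answer: 19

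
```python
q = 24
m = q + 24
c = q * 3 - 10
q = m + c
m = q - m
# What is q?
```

Answer: 110

Derivation:
Trace (tracking q):
q = 24  # -> q = 24
m = q + 24  # -> m = 48
c = q * 3 - 10  # -> c = 62
q = m + c  # -> q = 110
m = q - m  # -> m = 62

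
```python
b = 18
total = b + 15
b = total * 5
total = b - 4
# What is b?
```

Answer: 165

Derivation:
Trace (tracking b):
b = 18  # -> b = 18
total = b + 15  # -> total = 33
b = total * 5  # -> b = 165
total = b - 4  # -> total = 161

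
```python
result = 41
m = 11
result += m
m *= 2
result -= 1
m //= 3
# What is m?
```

Trace (tracking m):
result = 41  # -> result = 41
m = 11  # -> m = 11
result += m  # -> result = 52
m *= 2  # -> m = 22
result -= 1  # -> result = 51
m //= 3  # -> m = 7

Answer: 7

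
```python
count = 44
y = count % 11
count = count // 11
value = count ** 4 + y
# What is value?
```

Trace (tracking value):
count = 44  # -> count = 44
y = count % 11  # -> y = 0
count = count // 11  # -> count = 4
value = count ** 4 + y  # -> value = 256

Answer: 256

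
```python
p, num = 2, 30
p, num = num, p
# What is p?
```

Trace (tracking p):
p, num = (2, 30)  # -> p = 2, num = 30
p, num = (num, p)  # -> p = 30, num = 2

Answer: 30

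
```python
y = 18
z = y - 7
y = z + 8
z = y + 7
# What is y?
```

Trace (tracking y):
y = 18  # -> y = 18
z = y - 7  # -> z = 11
y = z + 8  # -> y = 19
z = y + 7  # -> z = 26

Answer: 19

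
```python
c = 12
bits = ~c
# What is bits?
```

Trace (tracking bits):
c = 12  # -> c = 12
bits = ~c  # -> bits = -13

Answer: -13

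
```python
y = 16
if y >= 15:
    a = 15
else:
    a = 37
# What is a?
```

Answer: 15

Derivation:
Trace (tracking a):
y = 16  # -> y = 16
if y >= 15:  # condition is True
    a = 15  # -> a = 15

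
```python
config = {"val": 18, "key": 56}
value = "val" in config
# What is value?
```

Answer: True

Derivation:
Trace (tracking value):
config = {'val': 18, 'key': 56}  # -> config = {'val': 18, 'key': 56}
value = 'val' in config  # -> value = True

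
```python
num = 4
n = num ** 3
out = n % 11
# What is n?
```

Trace (tracking n):
num = 4  # -> num = 4
n = num ** 3  # -> n = 64
out = n % 11  # -> out = 9

Answer: 64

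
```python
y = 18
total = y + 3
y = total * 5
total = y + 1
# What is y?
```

Trace (tracking y):
y = 18  # -> y = 18
total = y + 3  # -> total = 21
y = total * 5  # -> y = 105
total = y + 1  # -> total = 106

Answer: 105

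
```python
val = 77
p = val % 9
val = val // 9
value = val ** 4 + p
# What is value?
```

Answer: 4101

Derivation:
Trace (tracking value):
val = 77  # -> val = 77
p = val % 9  # -> p = 5
val = val // 9  # -> val = 8
value = val ** 4 + p  # -> value = 4101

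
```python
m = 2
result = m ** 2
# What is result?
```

Answer: 4

Derivation:
Trace (tracking result):
m = 2  # -> m = 2
result = m ** 2  # -> result = 4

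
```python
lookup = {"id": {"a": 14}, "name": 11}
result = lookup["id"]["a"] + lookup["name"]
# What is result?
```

Answer: 25

Derivation:
Trace (tracking result):
lookup = {'id': {'a': 14}, 'name': 11}  # -> lookup = {'id': {'a': 14}, 'name': 11}
result = lookup['id']['a'] + lookup['name']  # -> result = 25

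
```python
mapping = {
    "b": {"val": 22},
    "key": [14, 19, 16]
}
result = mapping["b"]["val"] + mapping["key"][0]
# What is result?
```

Answer: 36

Derivation:
Trace (tracking result):
mapping = {'b': {'val': 22}, 'key': [14, 19, 16]}  # -> mapping = {'b': {'val': 22}, 'key': [14, 19, 16]}
result = mapping['b']['val'] + mapping['key'][0]  # -> result = 36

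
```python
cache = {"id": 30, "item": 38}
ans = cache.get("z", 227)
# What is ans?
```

Answer: 227

Derivation:
Trace (tracking ans):
cache = {'id': 30, 'item': 38}  # -> cache = {'id': 30, 'item': 38}
ans = cache.get('z', 227)  # -> ans = 227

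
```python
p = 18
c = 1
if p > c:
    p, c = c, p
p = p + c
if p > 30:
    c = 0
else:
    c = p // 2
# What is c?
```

Trace (tracking c):
p = 18  # -> p = 18
c = 1  # -> c = 1
if p > c:  # condition is True
    p, c = (c, p)  # -> p = 1, c = 18
p = p + c  # -> p = 19
if p > 30:  # condition is False
else:
    c = p // 2  # -> c = 9

Answer: 9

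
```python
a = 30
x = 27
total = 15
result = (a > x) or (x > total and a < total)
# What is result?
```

Answer: True

Derivation:
Trace (tracking result):
a = 30  # -> a = 30
x = 27  # -> x = 27
total = 15  # -> total = 15
result = a > x or (x > total and a < total)  # -> result = True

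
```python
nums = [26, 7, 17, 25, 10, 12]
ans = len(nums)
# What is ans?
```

Trace (tracking ans):
nums = [26, 7, 17, 25, 10, 12]  # -> nums = [26, 7, 17, 25, 10, 12]
ans = len(nums)  # -> ans = 6

Answer: 6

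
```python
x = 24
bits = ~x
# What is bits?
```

Trace (tracking bits):
x = 24  # -> x = 24
bits = ~x  # -> bits = -25

Answer: -25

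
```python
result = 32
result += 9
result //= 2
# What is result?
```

Answer: 20

Derivation:
Trace (tracking result):
result = 32  # -> result = 32
result += 9  # -> result = 41
result //= 2  # -> result = 20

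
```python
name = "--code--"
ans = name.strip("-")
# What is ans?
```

Answer: 'code'

Derivation:
Trace (tracking ans):
name = '--code--'  # -> name = '--code--'
ans = name.strip('-')  # -> ans = 'code'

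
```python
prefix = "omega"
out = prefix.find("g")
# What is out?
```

Answer: 3

Derivation:
Trace (tracking out):
prefix = 'omega'  # -> prefix = 'omega'
out = prefix.find('g')  # -> out = 3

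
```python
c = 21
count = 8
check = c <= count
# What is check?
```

Answer: False

Derivation:
Trace (tracking check):
c = 21  # -> c = 21
count = 8  # -> count = 8
check = c <= count  # -> check = False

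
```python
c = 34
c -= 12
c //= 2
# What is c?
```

Answer: 11

Derivation:
Trace (tracking c):
c = 34  # -> c = 34
c -= 12  # -> c = 22
c //= 2  # -> c = 11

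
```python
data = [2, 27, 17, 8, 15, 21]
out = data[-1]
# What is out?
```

Answer: 21

Derivation:
Trace (tracking out):
data = [2, 27, 17, 8, 15, 21]  # -> data = [2, 27, 17, 8, 15, 21]
out = data[-1]  # -> out = 21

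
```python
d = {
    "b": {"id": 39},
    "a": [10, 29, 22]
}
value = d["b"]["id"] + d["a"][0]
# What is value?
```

Answer: 49

Derivation:
Trace (tracking value):
d = {'b': {'id': 39}, 'a': [10, 29, 22]}  # -> d = {'b': {'id': 39}, 'a': [10, 29, 22]}
value = d['b']['id'] + d['a'][0]  # -> value = 49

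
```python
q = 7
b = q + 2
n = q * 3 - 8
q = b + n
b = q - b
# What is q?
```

Trace (tracking q):
q = 7  # -> q = 7
b = q + 2  # -> b = 9
n = q * 3 - 8  # -> n = 13
q = b + n  # -> q = 22
b = q - b  # -> b = 13

Answer: 22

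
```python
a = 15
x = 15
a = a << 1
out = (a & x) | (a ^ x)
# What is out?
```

Answer: 31

Derivation:
Trace (tracking out):
a = 15  # -> a = 15
x = 15  # -> x = 15
a = a << 1  # -> a = 30
out = a & x | a ^ x  # -> out = 31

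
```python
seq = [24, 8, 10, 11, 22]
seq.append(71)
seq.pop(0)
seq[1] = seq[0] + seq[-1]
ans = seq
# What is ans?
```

Trace (tracking ans):
seq = [24, 8, 10, 11, 22]  # -> seq = [24, 8, 10, 11, 22]
seq.append(71)  # -> seq = [24, 8, 10, 11, 22, 71]
seq.pop(0)  # -> seq = [8, 10, 11, 22, 71]
seq[1] = seq[0] + seq[-1]  # -> seq = [8, 79, 11, 22, 71]
ans = seq  # -> ans = [8, 79, 11, 22, 71]

Answer: [8, 79, 11, 22, 71]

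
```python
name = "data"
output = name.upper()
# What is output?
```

Answer: 'DATA'

Derivation:
Trace (tracking output):
name = 'data'  # -> name = 'data'
output = name.upper()  # -> output = 'DATA'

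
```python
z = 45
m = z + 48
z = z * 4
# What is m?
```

Trace (tracking m):
z = 45  # -> z = 45
m = z + 48  # -> m = 93
z = z * 4  # -> z = 180

Answer: 93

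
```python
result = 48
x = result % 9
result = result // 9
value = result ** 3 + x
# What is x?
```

Trace (tracking x):
result = 48  # -> result = 48
x = result % 9  # -> x = 3
result = result // 9  # -> result = 5
value = result ** 3 + x  # -> value = 128

Answer: 3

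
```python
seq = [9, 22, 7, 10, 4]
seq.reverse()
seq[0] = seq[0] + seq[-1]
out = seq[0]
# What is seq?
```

Answer: [13, 10, 7, 22, 9]

Derivation:
Trace (tracking seq):
seq = [9, 22, 7, 10, 4]  # -> seq = [9, 22, 7, 10, 4]
seq.reverse()  # -> seq = [4, 10, 7, 22, 9]
seq[0] = seq[0] + seq[-1]  # -> seq = [13, 10, 7, 22, 9]
out = seq[0]  # -> out = 13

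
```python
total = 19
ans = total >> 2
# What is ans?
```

Trace (tracking ans):
total = 19  # -> total = 19
ans = total >> 2  # -> ans = 4

Answer: 4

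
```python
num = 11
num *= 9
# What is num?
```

Trace (tracking num):
num = 11  # -> num = 11
num *= 9  # -> num = 99

Answer: 99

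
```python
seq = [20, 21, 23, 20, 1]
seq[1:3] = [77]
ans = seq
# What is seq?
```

Trace (tracking seq):
seq = [20, 21, 23, 20, 1]  # -> seq = [20, 21, 23, 20, 1]
seq[1:3] = [77]  # -> seq = [20, 77, 20, 1]
ans = seq  # -> ans = [20, 77, 20, 1]

Answer: [20, 77, 20, 1]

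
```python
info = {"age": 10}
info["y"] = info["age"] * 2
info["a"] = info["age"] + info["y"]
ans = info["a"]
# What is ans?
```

Trace (tracking ans):
info = {'age': 10}  # -> info = {'age': 10}
info['y'] = info['age'] * 2  # -> info = {'age': 10, 'y': 20}
info['a'] = info['age'] + info['y']  # -> info = {'age': 10, 'y': 20, 'a': 30}
ans = info['a']  # -> ans = 30

Answer: 30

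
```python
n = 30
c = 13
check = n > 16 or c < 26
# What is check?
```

Trace (tracking check):
n = 30  # -> n = 30
c = 13  # -> c = 13
check = n > 16 or c < 26  # -> check = True

Answer: True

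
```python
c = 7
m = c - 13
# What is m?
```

Trace (tracking m):
c = 7  # -> c = 7
m = c - 13  # -> m = -6

Answer: -6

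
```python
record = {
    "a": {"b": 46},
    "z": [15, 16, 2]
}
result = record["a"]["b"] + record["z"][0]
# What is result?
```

Trace (tracking result):
record = {'a': {'b': 46}, 'z': [15, 16, 2]}  # -> record = {'a': {'b': 46}, 'z': [15, 16, 2]}
result = record['a']['b'] + record['z'][0]  # -> result = 61

Answer: 61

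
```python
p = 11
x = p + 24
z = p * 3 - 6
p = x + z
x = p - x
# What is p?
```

Answer: 62

Derivation:
Trace (tracking p):
p = 11  # -> p = 11
x = p + 24  # -> x = 35
z = p * 3 - 6  # -> z = 27
p = x + z  # -> p = 62
x = p - x  # -> x = 27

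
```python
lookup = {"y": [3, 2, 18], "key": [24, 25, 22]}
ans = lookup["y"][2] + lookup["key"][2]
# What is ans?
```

Answer: 40

Derivation:
Trace (tracking ans):
lookup = {'y': [3, 2, 18], 'key': [24, 25, 22]}  # -> lookup = {'y': [3, 2, 18], 'key': [24, 25, 22]}
ans = lookup['y'][2] + lookup['key'][2]  # -> ans = 40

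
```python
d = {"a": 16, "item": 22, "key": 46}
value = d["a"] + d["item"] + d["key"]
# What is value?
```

Trace (tracking value):
d = {'a': 16, 'item': 22, 'key': 46}  # -> d = {'a': 16, 'item': 22, 'key': 46}
value = d['a'] + d['item'] + d['key']  # -> value = 84

Answer: 84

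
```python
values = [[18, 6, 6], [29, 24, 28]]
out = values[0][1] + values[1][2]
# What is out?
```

Trace (tracking out):
values = [[18, 6, 6], [29, 24, 28]]  # -> values = [[18, 6, 6], [29, 24, 28]]
out = values[0][1] + values[1][2]  # -> out = 34

Answer: 34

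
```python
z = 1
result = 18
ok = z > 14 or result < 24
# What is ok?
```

Answer: True

Derivation:
Trace (tracking ok):
z = 1  # -> z = 1
result = 18  # -> result = 18
ok = z > 14 or result < 24  # -> ok = True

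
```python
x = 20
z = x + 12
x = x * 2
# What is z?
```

Trace (tracking z):
x = 20  # -> x = 20
z = x + 12  # -> z = 32
x = x * 2  # -> x = 40

Answer: 32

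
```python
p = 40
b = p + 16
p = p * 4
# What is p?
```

Trace (tracking p):
p = 40  # -> p = 40
b = p + 16  # -> b = 56
p = p * 4  # -> p = 160

Answer: 160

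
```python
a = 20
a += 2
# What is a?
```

Answer: 22

Derivation:
Trace (tracking a):
a = 20  # -> a = 20
a += 2  # -> a = 22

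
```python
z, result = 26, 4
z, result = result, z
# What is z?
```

Trace (tracking z):
z, result = (26, 4)  # -> z = 26, result = 4
z, result = (result, z)  # -> z = 4, result = 26

Answer: 4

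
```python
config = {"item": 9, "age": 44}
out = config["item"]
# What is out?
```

Answer: 9

Derivation:
Trace (tracking out):
config = {'item': 9, 'age': 44}  # -> config = {'item': 9, 'age': 44}
out = config['item']  # -> out = 9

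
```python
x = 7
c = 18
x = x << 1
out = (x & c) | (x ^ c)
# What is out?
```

Trace (tracking out):
x = 7  # -> x = 7
c = 18  # -> c = 18
x = x << 1  # -> x = 14
out = x & c | x ^ c  # -> out = 30

Answer: 30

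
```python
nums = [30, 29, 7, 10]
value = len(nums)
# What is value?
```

Trace (tracking value):
nums = [30, 29, 7, 10]  # -> nums = [30, 29, 7, 10]
value = len(nums)  # -> value = 4

Answer: 4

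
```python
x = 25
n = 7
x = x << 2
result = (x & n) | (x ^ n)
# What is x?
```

Trace (tracking x):
x = 25  # -> x = 25
n = 7  # -> n = 7
x = x << 2  # -> x = 100
result = x & n | x ^ n  # -> result = 103

Answer: 100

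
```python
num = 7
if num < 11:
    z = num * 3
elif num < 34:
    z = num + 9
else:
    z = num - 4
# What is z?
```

Trace (tracking z):
num = 7  # -> num = 7
if num < 11:  # condition is True
    z = num * 3  # -> z = 21

Answer: 21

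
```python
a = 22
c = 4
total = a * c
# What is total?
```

Trace (tracking total):
a = 22  # -> a = 22
c = 4  # -> c = 4
total = a * c  # -> total = 88

Answer: 88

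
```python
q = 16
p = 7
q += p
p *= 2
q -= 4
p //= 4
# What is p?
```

Trace (tracking p):
q = 16  # -> q = 16
p = 7  # -> p = 7
q += p  # -> q = 23
p *= 2  # -> p = 14
q -= 4  # -> q = 19
p //= 4  # -> p = 3

Answer: 3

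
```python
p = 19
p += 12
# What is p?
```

Answer: 31

Derivation:
Trace (tracking p):
p = 19  # -> p = 19
p += 12  # -> p = 31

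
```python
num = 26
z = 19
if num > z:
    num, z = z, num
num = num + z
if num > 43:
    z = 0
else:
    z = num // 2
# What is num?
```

Answer: 45

Derivation:
Trace (tracking num):
num = 26  # -> num = 26
z = 19  # -> z = 19
if num > z:  # condition is True
    num, z = (z, num)  # -> num = 19, z = 26
num = num + z  # -> num = 45
if num > 43:  # condition is True
    z = 0  # -> z = 0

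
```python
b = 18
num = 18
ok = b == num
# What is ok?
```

Trace (tracking ok):
b = 18  # -> b = 18
num = 18  # -> num = 18
ok = b == num  # -> ok = True

Answer: True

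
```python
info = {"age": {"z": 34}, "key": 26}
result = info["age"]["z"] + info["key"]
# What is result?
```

Trace (tracking result):
info = {'age': {'z': 34}, 'key': 26}  # -> info = {'age': {'z': 34}, 'key': 26}
result = info['age']['z'] + info['key']  # -> result = 60

Answer: 60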